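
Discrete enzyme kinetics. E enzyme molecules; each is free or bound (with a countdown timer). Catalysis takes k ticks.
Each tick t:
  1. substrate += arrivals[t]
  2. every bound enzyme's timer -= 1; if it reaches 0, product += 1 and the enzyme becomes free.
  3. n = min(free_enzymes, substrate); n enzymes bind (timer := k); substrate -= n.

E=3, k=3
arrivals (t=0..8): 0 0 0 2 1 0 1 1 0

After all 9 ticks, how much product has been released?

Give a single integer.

t=0: arr=0 -> substrate=0 bound=0 product=0
t=1: arr=0 -> substrate=0 bound=0 product=0
t=2: arr=0 -> substrate=0 bound=0 product=0
t=3: arr=2 -> substrate=0 bound=2 product=0
t=4: arr=1 -> substrate=0 bound=3 product=0
t=5: arr=0 -> substrate=0 bound=3 product=0
t=6: arr=1 -> substrate=0 bound=2 product=2
t=7: arr=1 -> substrate=0 bound=2 product=3
t=8: arr=0 -> substrate=0 bound=2 product=3

Answer: 3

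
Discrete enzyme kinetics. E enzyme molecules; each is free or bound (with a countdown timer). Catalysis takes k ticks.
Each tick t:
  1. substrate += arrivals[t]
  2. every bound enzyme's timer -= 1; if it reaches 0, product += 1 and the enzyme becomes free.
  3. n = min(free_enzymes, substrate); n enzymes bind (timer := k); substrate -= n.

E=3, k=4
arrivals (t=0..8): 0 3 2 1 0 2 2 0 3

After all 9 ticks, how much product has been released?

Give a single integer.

Answer: 3

Derivation:
t=0: arr=0 -> substrate=0 bound=0 product=0
t=1: arr=3 -> substrate=0 bound=3 product=0
t=2: arr=2 -> substrate=2 bound=3 product=0
t=3: arr=1 -> substrate=3 bound=3 product=0
t=4: arr=0 -> substrate=3 bound=3 product=0
t=5: arr=2 -> substrate=2 bound=3 product=3
t=6: arr=2 -> substrate=4 bound=3 product=3
t=7: arr=0 -> substrate=4 bound=3 product=3
t=8: arr=3 -> substrate=7 bound=3 product=3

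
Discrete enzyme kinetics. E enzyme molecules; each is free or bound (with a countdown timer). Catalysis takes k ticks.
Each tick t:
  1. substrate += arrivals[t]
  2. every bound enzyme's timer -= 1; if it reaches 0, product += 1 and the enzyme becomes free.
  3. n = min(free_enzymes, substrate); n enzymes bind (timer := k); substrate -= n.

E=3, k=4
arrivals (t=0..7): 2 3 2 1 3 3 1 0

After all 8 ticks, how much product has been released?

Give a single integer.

t=0: arr=2 -> substrate=0 bound=2 product=0
t=1: arr=3 -> substrate=2 bound=3 product=0
t=2: arr=2 -> substrate=4 bound=3 product=0
t=3: arr=1 -> substrate=5 bound=3 product=0
t=4: arr=3 -> substrate=6 bound=3 product=2
t=5: arr=3 -> substrate=8 bound=3 product=3
t=6: arr=1 -> substrate=9 bound=3 product=3
t=7: arr=0 -> substrate=9 bound=3 product=3

Answer: 3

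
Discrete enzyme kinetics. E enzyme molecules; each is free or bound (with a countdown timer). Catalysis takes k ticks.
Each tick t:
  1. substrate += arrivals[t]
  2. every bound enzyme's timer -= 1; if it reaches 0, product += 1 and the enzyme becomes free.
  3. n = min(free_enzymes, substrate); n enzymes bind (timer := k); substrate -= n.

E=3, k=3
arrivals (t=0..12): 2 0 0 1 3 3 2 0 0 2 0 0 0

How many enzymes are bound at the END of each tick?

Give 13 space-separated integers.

t=0: arr=2 -> substrate=0 bound=2 product=0
t=1: arr=0 -> substrate=0 bound=2 product=0
t=2: arr=0 -> substrate=0 bound=2 product=0
t=3: arr=1 -> substrate=0 bound=1 product=2
t=4: arr=3 -> substrate=1 bound=3 product=2
t=5: arr=3 -> substrate=4 bound=3 product=2
t=6: arr=2 -> substrate=5 bound=3 product=3
t=7: arr=0 -> substrate=3 bound=3 product=5
t=8: arr=0 -> substrate=3 bound=3 product=5
t=9: arr=2 -> substrate=4 bound=3 product=6
t=10: arr=0 -> substrate=2 bound=3 product=8
t=11: arr=0 -> substrate=2 bound=3 product=8
t=12: arr=0 -> substrate=1 bound=3 product=9

Answer: 2 2 2 1 3 3 3 3 3 3 3 3 3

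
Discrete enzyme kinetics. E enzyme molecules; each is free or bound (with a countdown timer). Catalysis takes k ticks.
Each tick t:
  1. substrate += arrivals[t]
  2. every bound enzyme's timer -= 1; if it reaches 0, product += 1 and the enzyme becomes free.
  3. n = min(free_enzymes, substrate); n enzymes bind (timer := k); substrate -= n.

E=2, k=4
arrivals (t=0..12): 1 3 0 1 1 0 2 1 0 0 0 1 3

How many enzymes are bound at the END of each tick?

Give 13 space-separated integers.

Answer: 1 2 2 2 2 2 2 2 2 2 2 2 2

Derivation:
t=0: arr=1 -> substrate=0 bound=1 product=0
t=1: arr=3 -> substrate=2 bound=2 product=0
t=2: arr=0 -> substrate=2 bound=2 product=0
t=3: arr=1 -> substrate=3 bound=2 product=0
t=4: arr=1 -> substrate=3 bound=2 product=1
t=5: arr=0 -> substrate=2 bound=2 product=2
t=6: arr=2 -> substrate=4 bound=2 product=2
t=7: arr=1 -> substrate=5 bound=2 product=2
t=8: arr=0 -> substrate=4 bound=2 product=3
t=9: arr=0 -> substrate=3 bound=2 product=4
t=10: arr=0 -> substrate=3 bound=2 product=4
t=11: arr=1 -> substrate=4 bound=2 product=4
t=12: arr=3 -> substrate=6 bound=2 product=5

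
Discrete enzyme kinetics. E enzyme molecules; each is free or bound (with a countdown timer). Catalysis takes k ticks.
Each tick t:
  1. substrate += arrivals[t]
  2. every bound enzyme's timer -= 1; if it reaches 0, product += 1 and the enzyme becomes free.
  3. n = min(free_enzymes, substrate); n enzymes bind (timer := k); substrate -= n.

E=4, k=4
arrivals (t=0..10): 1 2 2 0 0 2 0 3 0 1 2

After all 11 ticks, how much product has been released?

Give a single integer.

Answer: 7

Derivation:
t=0: arr=1 -> substrate=0 bound=1 product=0
t=1: arr=2 -> substrate=0 bound=3 product=0
t=2: arr=2 -> substrate=1 bound=4 product=0
t=3: arr=0 -> substrate=1 bound=4 product=0
t=4: arr=0 -> substrate=0 bound=4 product=1
t=5: arr=2 -> substrate=0 bound=4 product=3
t=6: arr=0 -> substrate=0 bound=3 product=4
t=7: arr=3 -> substrate=2 bound=4 product=4
t=8: arr=0 -> substrate=1 bound=4 product=5
t=9: arr=1 -> substrate=0 bound=4 product=7
t=10: arr=2 -> substrate=2 bound=4 product=7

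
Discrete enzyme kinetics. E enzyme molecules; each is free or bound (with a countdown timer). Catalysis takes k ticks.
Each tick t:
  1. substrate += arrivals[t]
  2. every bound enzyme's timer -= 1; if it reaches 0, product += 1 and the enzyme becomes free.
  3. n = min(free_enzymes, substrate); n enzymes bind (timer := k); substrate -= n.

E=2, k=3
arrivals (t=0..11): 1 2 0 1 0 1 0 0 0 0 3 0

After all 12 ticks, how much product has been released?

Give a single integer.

t=0: arr=1 -> substrate=0 bound=1 product=0
t=1: arr=2 -> substrate=1 bound=2 product=0
t=2: arr=0 -> substrate=1 bound=2 product=0
t=3: arr=1 -> substrate=1 bound=2 product=1
t=4: arr=0 -> substrate=0 bound=2 product=2
t=5: arr=1 -> substrate=1 bound=2 product=2
t=6: arr=0 -> substrate=0 bound=2 product=3
t=7: arr=0 -> substrate=0 bound=1 product=4
t=8: arr=0 -> substrate=0 bound=1 product=4
t=9: arr=0 -> substrate=0 bound=0 product=5
t=10: arr=3 -> substrate=1 bound=2 product=5
t=11: arr=0 -> substrate=1 bound=2 product=5

Answer: 5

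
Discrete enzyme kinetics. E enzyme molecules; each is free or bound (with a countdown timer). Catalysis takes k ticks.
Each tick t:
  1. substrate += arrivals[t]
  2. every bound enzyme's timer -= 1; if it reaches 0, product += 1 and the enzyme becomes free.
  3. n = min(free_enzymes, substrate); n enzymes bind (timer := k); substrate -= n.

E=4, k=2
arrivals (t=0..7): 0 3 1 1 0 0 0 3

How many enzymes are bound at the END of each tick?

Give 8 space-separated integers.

t=0: arr=0 -> substrate=0 bound=0 product=0
t=1: arr=3 -> substrate=0 bound=3 product=0
t=2: arr=1 -> substrate=0 bound=4 product=0
t=3: arr=1 -> substrate=0 bound=2 product=3
t=4: arr=0 -> substrate=0 bound=1 product=4
t=5: arr=0 -> substrate=0 bound=0 product=5
t=6: arr=0 -> substrate=0 bound=0 product=5
t=7: arr=3 -> substrate=0 bound=3 product=5

Answer: 0 3 4 2 1 0 0 3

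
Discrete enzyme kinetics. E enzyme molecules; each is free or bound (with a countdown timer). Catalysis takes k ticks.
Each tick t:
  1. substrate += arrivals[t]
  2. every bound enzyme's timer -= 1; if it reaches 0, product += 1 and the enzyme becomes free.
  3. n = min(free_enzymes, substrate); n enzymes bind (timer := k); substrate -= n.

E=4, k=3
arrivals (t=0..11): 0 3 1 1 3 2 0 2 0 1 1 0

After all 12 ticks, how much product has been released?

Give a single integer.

t=0: arr=0 -> substrate=0 bound=0 product=0
t=1: arr=3 -> substrate=0 bound=3 product=0
t=2: arr=1 -> substrate=0 bound=4 product=0
t=3: arr=1 -> substrate=1 bound=4 product=0
t=4: arr=3 -> substrate=1 bound=4 product=3
t=5: arr=2 -> substrate=2 bound=4 product=4
t=6: arr=0 -> substrate=2 bound=4 product=4
t=7: arr=2 -> substrate=1 bound=4 product=7
t=8: arr=0 -> substrate=0 bound=4 product=8
t=9: arr=1 -> substrate=1 bound=4 product=8
t=10: arr=1 -> substrate=0 bound=3 product=11
t=11: arr=0 -> substrate=0 bound=2 product=12

Answer: 12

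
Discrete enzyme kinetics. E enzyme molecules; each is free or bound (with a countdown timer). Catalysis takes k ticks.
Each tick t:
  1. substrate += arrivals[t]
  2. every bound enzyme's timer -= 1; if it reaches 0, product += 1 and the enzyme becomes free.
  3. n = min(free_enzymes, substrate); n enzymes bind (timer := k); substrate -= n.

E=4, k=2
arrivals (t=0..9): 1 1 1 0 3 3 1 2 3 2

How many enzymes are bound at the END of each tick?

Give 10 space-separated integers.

Answer: 1 2 2 1 3 4 4 4 4 4

Derivation:
t=0: arr=1 -> substrate=0 bound=1 product=0
t=1: arr=1 -> substrate=0 bound=2 product=0
t=2: arr=1 -> substrate=0 bound=2 product=1
t=3: arr=0 -> substrate=0 bound=1 product=2
t=4: arr=3 -> substrate=0 bound=3 product=3
t=5: arr=3 -> substrate=2 bound=4 product=3
t=6: arr=1 -> substrate=0 bound=4 product=6
t=7: arr=2 -> substrate=1 bound=4 product=7
t=8: arr=3 -> substrate=1 bound=4 product=10
t=9: arr=2 -> substrate=2 bound=4 product=11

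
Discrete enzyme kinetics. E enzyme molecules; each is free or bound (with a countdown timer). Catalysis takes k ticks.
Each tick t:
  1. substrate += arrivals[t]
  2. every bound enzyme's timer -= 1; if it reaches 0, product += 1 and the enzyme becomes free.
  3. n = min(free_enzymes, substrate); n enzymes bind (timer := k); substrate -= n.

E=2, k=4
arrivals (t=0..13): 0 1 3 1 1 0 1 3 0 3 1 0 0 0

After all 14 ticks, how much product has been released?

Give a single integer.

t=0: arr=0 -> substrate=0 bound=0 product=0
t=1: arr=1 -> substrate=0 bound=1 product=0
t=2: arr=3 -> substrate=2 bound=2 product=0
t=3: arr=1 -> substrate=3 bound=2 product=0
t=4: arr=1 -> substrate=4 bound=2 product=0
t=5: arr=0 -> substrate=3 bound=2 product=1
t=6: arr=1 -> substrate=3 bound=2 product=2
t=7: arr=3 -> substrate=6 bound=2 product=2
t=8: arr=0 -> substrate=6 bound=2 product=2
t=9: arr=3 -> substrate=8 bound=2 product=3
t=10: arr=1 -> substrate=8 bound=2 product=4
t=11: arr=0 -> substrate=8 bound=2 product=4
t=12: arr=0 -> substrate=8 bound=2 product=4
t=13: arr=0 -> substrate=7 bound=2 product=5

Answer: 5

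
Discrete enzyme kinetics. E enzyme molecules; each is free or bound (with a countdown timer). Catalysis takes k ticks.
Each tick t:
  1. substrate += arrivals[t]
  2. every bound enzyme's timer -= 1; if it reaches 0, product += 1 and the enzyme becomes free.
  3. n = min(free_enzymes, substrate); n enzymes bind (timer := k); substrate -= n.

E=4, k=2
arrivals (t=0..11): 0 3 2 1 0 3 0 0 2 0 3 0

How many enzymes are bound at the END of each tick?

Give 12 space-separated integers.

t=0: arr=0 -> substrate=0 bound=0 product=0
t=1: arr=3 -> substrate=0 bound=3 product=0
t=2: arr=2 -> substrate=1 bound=4 product=0
t=3: arr=1 -> substrate=0 bound=3 product=3
t=4: arr=0 -> substrate=0 bound=2 product=4
t=5: arr=3 -> substrate=0 bound=3 product=6
t=6: arr=0 -> substrate=0 bound=3 product=6
t=7: arr=0 -> substrate=0 bound=0 product=9
t=8: arr=2 -> substrate=0 bound=2 product=9
t=9: arr=0 -> substrate=0 bound=2 product=9
t=10: arr=3 -> substrate=0 bound=3 product=11
t=11: arr=0 -> substrate=0 bound=3 product=11

Answer: 0 3 4 3 2 3 3 0 2 2 3 3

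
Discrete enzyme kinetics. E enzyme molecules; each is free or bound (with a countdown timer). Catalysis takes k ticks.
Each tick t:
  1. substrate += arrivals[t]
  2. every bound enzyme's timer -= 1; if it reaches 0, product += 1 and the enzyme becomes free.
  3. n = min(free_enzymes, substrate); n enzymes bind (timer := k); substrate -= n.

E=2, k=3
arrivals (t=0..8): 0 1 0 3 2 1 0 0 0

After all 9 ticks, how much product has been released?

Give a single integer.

Answer: 3

Derivation:
t=0: arr=0 -> substrate=0 bound=0 product=0
t=1: arr=1 -> substrate=0 bound=1 product=0
t=2: arr=0 -> substrate=0 bound=1 product=0
t=3: arr=3 -> substrate=2 bound=2 product=0
t=4: arr=2 -> substrate=3 bound=2 product=1
t=5: arr=1 -> substrate=4 bound=2 product=1
t=6: arr=0 -> substrate=3 bound=2 product=2
t=7: arr=0 -> substrate=2 bound=2 product=3
t=8: arr=0 -> substrate=2 bound=2 product=3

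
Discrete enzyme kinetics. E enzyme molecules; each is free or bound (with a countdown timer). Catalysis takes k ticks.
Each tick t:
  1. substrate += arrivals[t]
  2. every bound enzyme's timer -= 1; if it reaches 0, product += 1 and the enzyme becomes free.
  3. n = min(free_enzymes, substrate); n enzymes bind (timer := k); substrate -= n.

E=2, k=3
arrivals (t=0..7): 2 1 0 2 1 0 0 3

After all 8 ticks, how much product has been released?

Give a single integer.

Answer: 4

Derivation:
t=0: arr=2 -> substrate=0 bound=2 product=0
t=1: arr=1 -> substrate=1 bound=2 product=0
t=2: arr=0 -> substrate=1 bound=2 product=0
t=3: arr=2 -> substrate=1 bound=2 product=2
t=4: arr=1 -> substrate=2 bound=2 product=2
t=5: arr=0 -> substrate=2 bound=2 product=2
t=6: arr=0 -> substrate=0 bound=2 product=4
t=7: arr=3 -> substrate=3 bound=2 product=4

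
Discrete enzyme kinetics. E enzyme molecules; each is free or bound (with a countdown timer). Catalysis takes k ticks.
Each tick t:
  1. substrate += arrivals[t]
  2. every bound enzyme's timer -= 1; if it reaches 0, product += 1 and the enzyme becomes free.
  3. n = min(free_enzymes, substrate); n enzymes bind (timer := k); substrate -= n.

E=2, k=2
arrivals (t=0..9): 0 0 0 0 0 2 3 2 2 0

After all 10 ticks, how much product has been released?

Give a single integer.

Answer: 4

Derivation:
t=0: arr=0 -> substrate=0 bound=0 product=0
t=1: arr=0 -> substrate=0 bound=0 product=0
t=2: arr=0 -> substrate=0 bound=0 product=0
t=3: arr=0 -> substrate=0 bound=0 product=0
t=4: arr=0 -> substrate=0 bound=0 product=0
t=5: arr=2 -> substrate=0 bound=2 product=0
t=6: arr=3 -> substrate=3 bound=2 product=0
t=7: arr=2 -> substrate=3 bound=2 product=2
t=8: arr=2 -> substrate=5 bound=2 product=2
t=9: arr=0 -> substrate=3 bound=2 product=4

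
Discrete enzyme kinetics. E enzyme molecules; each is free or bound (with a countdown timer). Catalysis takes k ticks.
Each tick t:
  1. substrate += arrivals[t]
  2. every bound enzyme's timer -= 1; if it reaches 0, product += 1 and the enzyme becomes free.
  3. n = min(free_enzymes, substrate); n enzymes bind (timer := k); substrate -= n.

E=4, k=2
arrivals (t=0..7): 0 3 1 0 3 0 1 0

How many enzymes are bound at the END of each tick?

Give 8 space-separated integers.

Answer: 0 3 4 1 3 3 1 1

Derivation:
t=0: arr=0 -> substrate=0 bound=0 product=0
t=1: arr=3 -> substrate=0 bound=3 product=0
t=2: arr=1 -> substrate=0 bound=4 product=0
t=3: arr=0 -> substrate=0 bound=1 product=3
t=4: arr=3 -> substrate=0 bound=3 product=4
t=5: arr=0 -> substrate=0 bound=3 product=4
t=6: arr=1 -> substrate=0 bound=1 product=7
t=7: arr=0 -> substrate=0 bound=1 product=7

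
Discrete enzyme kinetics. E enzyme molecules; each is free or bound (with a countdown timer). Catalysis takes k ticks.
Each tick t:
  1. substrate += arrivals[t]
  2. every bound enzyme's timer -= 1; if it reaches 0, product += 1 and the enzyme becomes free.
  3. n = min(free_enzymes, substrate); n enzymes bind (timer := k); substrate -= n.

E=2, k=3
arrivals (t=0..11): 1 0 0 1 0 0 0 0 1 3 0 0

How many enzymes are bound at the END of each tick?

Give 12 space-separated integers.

Answer: 1 1 1 1 1 1 0 0 1 2 2 2

Derivation:
t=0: arr=1 -> substrate=0 bound=1 product=0
t=1: arr=0 -> substrate=0 bound=1 product=0
t=2: arr=0 -> substrate=0 bound=1 product=0
t=3: arr=1 -> substrate=0 bound=1 product=1
t=4: arr=0 -> substrate=0 bound=1 product=1
t=5: arr=0 -> substrate=0 bound=1 product=1
t=6: arr=0 -> substrate=0 bound=0 product=2
t=7: arr=0 -> substrate=0 bound=0 product=2
t=8: arr=1 -> substrate=0 bound=1 product=2
t=9: arr=3 -> substrate=2 bound=2 product=2
t=10: arr=0 -> substrate=2 bound=2 product=2
t=11: arr=0 -> substrate=1 bound=2 product=3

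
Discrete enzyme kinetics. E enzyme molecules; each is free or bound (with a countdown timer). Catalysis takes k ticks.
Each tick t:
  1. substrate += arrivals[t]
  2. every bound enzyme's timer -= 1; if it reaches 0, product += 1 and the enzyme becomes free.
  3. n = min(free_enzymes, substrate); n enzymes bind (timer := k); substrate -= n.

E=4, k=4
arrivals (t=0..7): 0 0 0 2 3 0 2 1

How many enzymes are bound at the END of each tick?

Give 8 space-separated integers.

t=0: arr=0 -> substrate=0 bound=0 product=0
t=1: arr=0 -> substrate=0 bound=0 product=0
t=2: arr=0 -> substrate=0 bound=0 product=0
t=3: arr=2 -> substrate=0 bound=2 product=0
t=4: arr=3 -> substrate=1 bound=4 product=0
t=5: arr=0 -> substrate=1 bound=4 product=0
t=6: arr=2 -> substrate=3 bound=4 product=0
t=7: arr=1 -> substrate=2 bound=4 product=2

Answer: 0 0 0 2 4 4 4 4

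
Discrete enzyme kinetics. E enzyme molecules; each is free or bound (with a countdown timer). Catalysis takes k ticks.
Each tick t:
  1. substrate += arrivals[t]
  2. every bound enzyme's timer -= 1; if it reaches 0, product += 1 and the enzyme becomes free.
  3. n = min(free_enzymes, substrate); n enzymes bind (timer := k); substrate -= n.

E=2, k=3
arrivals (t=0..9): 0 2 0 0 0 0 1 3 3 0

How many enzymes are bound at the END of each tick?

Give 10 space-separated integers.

t=0: arr=0 -> substrate=0 bound=0 product=0
t=1: arr=2 -> substrate=0 bound=2 product=0
t=2: arr=0 -> substrate=0 bound=2 product=0
t=3: arr=0 -> substrate=0 bound=2 product=0
t=4: arr=0 -> substrate=0 bound=0 product=2
t=5: arr=0 -> substrate=0 bound=0 product=2
t=6: arr=1 -> substrate=0 bound=1 product=2
t=7: arr=3 -> substrate=2 bound=2 product=2
t=8: arr=3 -> substrate=5 bound=2 product=2
t=9: arr=0 -> substrate=4 bound=2 product=3

Answer: 0 2 2 2 0 0 1 2 2 2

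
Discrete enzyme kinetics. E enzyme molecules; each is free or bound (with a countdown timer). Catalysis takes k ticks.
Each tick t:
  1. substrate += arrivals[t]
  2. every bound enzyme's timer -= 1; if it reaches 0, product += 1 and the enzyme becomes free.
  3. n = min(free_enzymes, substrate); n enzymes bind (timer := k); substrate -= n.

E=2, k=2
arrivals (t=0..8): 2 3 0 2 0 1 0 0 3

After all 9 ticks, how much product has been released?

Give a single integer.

Answer: 8

Derivation:
t=0: arr=2 -> substrate=0 bound=2 product=0
t=1: arr=3 -> substrate=3 bound=2 product=0
t=2: arr=0 -> substrate=1 bound=2 product=2
t=3: arr=2 -> substrate=3 bound=2 product=2
t=4: arr=0 -> substrate=1 bound=2 product=4
t=5: arr=1 -> substrate=2 bound=2 product=4
t=6: arr=0 -> substrate=0 bound=2 product=6
t=7: arr=0 -> substrate=0 bound=2 product=6
t=8: arr=3 -> substrate=1 bound=2 product=8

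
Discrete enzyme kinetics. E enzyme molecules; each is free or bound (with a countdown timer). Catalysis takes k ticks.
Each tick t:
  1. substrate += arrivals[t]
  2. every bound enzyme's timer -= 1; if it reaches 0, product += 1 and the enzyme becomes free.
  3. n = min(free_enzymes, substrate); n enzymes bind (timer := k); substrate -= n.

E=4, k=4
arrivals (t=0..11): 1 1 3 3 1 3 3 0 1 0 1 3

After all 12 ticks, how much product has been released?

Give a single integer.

Answer: 8

Derivation:
t=0: arr=1 -> substrate=0 bound=1 product=0
t=1: arr=1 -> substrate=0 bound=2 product=0
t=2: arr=3 -> substrate=1 bound=4 product=0
t=3: arr=3 -> substrate=4 bound=4 product=0
t=4: arr=1 -> substrate=4 bound=4 product=1
t=5: arr=3 -> substrate=6 bound=4 product=2
t=6: arr=3 -> substrate=7 bound=4 product=4
t=7: arr=0 -> substrate=7 bound=4 product=4
t=8: arr=1 -> substrate=7 bound=4 product=5
t=9: arr=0 -> substrate=6 bound=4 product=6
t=10: arr=1 -> substrate=5 bound=4 product=8
t=11: arr=3 -> substrate=8 bound=4 product=8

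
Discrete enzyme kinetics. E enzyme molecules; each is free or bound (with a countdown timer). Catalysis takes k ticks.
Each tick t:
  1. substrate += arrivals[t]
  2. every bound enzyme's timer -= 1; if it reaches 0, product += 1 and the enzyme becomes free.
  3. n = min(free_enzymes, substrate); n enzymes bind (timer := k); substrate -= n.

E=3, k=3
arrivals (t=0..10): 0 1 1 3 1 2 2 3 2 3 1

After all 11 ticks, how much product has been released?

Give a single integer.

t=0: arr=0 -> substrate=0 bound=0 product=0
t=1: arr=1 -> substrate=0 bound=1 product=0
t=2: arr=1 -> substrate=0 bound=2 product=0
t=3: arr=3 -> substrate=2 bound=3 product=0
t=4: arr=1 -> substrate=2 bound=3 product=1
t=5: arr=2 -> substrate=3 bound=3 product=2
t=6: arr=2 -> substrate=4 bound=3 product=3
t=7: arr=3 -> substrate=6 bound=3 product=4
t=8: arr=2 -> substrate=7 bound=3 product=5
t=9: arr=3 -> substrate=9 bound=3 product=6
t=10: arr=1 -> substrate=9 bound=3 product=7

Answer: 7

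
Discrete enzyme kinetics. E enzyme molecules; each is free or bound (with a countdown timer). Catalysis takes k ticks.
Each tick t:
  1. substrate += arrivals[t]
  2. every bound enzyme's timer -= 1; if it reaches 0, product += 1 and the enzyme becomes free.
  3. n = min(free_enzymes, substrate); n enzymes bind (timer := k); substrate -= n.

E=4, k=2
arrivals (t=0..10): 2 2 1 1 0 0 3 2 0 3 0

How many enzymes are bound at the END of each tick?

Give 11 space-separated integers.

t=0: arr=2 -> substrate=0 bound=2 product=0
t=1: arr=2 -> substrate=0 bound=4 product=0
t=2: arr=1 -> substrate=0 bound=3 product=2
t=3: arr=1 -> substrate=0 bound=2 product=4
t=4: arr=0 -> substrate=0 bound=1 product=5
t=5: arr=0 -> substrate=0 bound=0 product=6
t=6: arr=3 -> substrate=0 bound=3 product=6
t=7: arr=2 -> substrate=1 bound=4 product=6
t=8: arr=0 -> substrate=0 bound=2 product=9
t=9: arr=3 -> substrate=0 bound=4 product=10
t=10: arr=0 -> substrate=0 bound=3 product=11

Answer: 2 4 3 2 1 0 3 4 2 4 3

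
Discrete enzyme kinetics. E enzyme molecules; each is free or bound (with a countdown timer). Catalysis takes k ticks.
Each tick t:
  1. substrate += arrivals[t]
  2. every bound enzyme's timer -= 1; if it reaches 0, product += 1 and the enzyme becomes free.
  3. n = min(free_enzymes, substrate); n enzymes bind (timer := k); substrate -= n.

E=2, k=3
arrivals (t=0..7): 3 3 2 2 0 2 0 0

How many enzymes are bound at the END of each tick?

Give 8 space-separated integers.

Answer: 2 2 2 2 2 2 2 2

Derivation:
t=0: arr=3 -> substrate=1 bound=2 product=0
t=1: arr=3 -> substrate=4 bound=2 product=0
t=2: arr=2 -> substrate=6 bound=2 product=0
t=3: arr=2 -> substrate=6 bound=2 product=2
t=4: arr=0 -> substrate=6 bound=2 product=2
t=5: arr=2 -> substrate=8 bound=2 product=2
t=6: arr=0 -> substrate=6 bound=2 product=4
t=7: arr=0 -> substrate=6 bound=2 product=4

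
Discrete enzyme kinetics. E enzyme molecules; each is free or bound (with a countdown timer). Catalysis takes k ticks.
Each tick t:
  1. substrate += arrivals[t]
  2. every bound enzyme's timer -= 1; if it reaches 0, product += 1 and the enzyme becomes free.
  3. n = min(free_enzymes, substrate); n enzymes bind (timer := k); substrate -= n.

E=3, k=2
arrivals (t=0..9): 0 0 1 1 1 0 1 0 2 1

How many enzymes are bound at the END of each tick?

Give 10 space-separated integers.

t=0: arr=0 -> substrate=0 bound=0 product=0
t=1: arr=0 -> substrate=0 bound=0 product=0
t=2: arr=1 -> substrate=0 bound=1 product=0
t=3: arr=1 -> substrate=0 bound=2 product=0
t=4: arr=1 -> substrate=0 bound=2 product=1
t=5: arr=0 -> substrate=0 bound=1 product=2
t=6: arr=1 -> substrate=0 bound=1 product=3
t=7: arr=0 -> substrate=0 bound=1 product=3
t=8: arr=2 -> substrate=0 bound=2 product=4
t=9: arr=1 -> substrate=0 bound=3 product=4

Answer: 0 0 1 2 2 1 1 1 2 3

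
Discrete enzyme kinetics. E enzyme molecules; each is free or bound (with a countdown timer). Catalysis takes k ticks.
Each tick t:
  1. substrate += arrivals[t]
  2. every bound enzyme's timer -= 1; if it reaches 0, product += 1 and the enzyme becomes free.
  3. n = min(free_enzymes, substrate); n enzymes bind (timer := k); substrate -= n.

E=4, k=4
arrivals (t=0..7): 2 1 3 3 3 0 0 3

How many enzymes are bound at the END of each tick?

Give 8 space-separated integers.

Answer: 2 3 4 4 4 4 4 4

Derivation:
t=0: arr=2 -> substrate=0 bound=2 product=0
t=1: arr=1 -> substrate=0 bound=3 product=0
t=2: arr=3 -> substrate=2 bound=4 product=0
t=3: arr=3 -> substrate=5 bound=4 product=0
t=4: arr=3 -> substrate=6 bound=4 product=2
t=5: arr=0 -> substrate=5 bound=4 product=3
t=6: arr=0 -> substrate=4 bound=4 product=4
t=7: arr=3 -> substrate=7 bound=4 product=4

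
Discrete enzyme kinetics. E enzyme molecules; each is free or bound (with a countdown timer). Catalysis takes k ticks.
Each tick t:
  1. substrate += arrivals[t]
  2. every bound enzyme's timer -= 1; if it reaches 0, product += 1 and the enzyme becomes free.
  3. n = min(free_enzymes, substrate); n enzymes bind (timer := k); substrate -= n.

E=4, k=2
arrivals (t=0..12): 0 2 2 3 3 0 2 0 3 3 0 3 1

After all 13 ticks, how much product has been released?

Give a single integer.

t=0: arr=0 -> substrate=0 bound=0 product=0
t=1: arr=2 -> substrate=0 bound=2 product=0
t=2: arr=2 -> substrate=0 bound=4 product=0
t=3: arr=3 -> substrate=1 bound=4 product=2
t=4: arr=3 -> substrate=2 bound=4 product=4
t=5: arr=0 -> substrate=0 bound=4 product=6
t=6: arr=2 -> substrate=0 bound=4 product=8
t=7: arr=0 -> substrate=0 bound=2 product=10
t=8: arr=3 -> substrate=0 bound=3 product=12
t=9: arr=3 -> substrate=2 bound=4 product=12
t=10: arr=0 -> substrate=0 bound=3 product=15
t=11: arr=3 -> substrate=1 bound=4 product=16
t=12: arr=1 -> substrate=0 bound=4 product=18

Answer: 18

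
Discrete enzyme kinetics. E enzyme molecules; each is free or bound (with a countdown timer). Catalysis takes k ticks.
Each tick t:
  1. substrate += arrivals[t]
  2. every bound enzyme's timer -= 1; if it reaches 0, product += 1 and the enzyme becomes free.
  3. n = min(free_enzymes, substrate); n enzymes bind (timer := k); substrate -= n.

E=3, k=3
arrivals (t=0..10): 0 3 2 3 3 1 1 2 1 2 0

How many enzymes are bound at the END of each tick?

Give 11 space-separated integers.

t=0: arr=0 -> substrate=0 bound=0 product=0
t=1: arr=3 -> substrate=0 bound=3 product=0
t=2: arr=2 -> substrate=2 bound=3 product=0
t=3: arr=3 -> substrate=5 bound=3 product=0
t=4: arr=3 -> substrate=5 bound=3 product=3
t=5: arr=1 -> substrate=6 bound=3 product=3
t=6: arr=1 -> substrate=7 bound=3 product=3
t=7: arr=2 -> substrate=6 bound=3 product=6
t=8: arr=1 -> substrate=7 bound=3 product=6
t=9: arr=2 -> substrate=9 bound=3 product=6
t=10: arr=0 -> substrate=6 bound=3 product=9

Answer: 0 3 3 3 3 3 3 3 3 3 3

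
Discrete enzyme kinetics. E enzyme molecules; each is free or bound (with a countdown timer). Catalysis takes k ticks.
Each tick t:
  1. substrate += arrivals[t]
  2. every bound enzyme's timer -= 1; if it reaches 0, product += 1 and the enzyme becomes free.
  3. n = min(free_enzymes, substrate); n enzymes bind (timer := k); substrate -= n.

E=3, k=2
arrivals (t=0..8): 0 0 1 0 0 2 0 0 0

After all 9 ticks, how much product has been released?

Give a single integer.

t=0: arr=0 -> substrate=0 bound=0 product=0
t=1: arr=0 -> substrate=0 bound=0 product=0
t=2: arr=1 -> substrate=0 bound=1 product=0
t=3: arr=0 -> substrate=0 bound=1 product=0
t=4: arr=0 -> substrate=0 bound=0 product=1
t=5: arr=2 -> substrate=0 bound=2 product=1
t=6: arr=0 -> substrate=0 bound=2 product=1
t=7: arr=0 -> substrate=0 bound=0 product=3
t=8: arr=0 -> substrate=0 bound=0 product=3

Answer: 3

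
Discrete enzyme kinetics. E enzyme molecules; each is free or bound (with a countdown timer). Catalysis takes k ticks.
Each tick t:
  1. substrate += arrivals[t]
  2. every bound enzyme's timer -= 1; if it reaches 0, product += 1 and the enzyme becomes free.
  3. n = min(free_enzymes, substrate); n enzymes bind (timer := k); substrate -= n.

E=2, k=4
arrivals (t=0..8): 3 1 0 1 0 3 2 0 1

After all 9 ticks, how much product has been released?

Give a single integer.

t=0: arr=3 -> substrate=1 bound=2 product=0
t=1: arr=1 -> substrate=2 bound=2 product=0
t=2: arr=0 -> substrate=2 bound=2 product=0
t=3: arr=1 -> substrate=3 bound=2 product=0
t=4: arr=0 -> substrate=1 bound=2 product=2
t=5: arr=3 -> substrate=4 bound=2 product=2
t=6: arr=2 -> substrate=6 bound=2 product=2
t=7: arr=0 -> substrate=6 bound=2 product=2
t=8: arr=1 -> substrate=5 bound=2 product=4

Answer: 4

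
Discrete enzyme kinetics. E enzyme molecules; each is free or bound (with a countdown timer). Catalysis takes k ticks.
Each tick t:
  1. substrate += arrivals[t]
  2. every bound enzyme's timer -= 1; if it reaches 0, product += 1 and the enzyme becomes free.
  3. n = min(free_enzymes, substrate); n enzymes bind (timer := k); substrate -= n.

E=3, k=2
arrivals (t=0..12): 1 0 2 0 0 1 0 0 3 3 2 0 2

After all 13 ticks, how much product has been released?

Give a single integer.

t=0: arr=1 -> substrate=0 bound=1 product=0
t=1: arr=0 -> substrate=0 bound=1 product=0
t=2: arr=2 -> substrate=0 bound=2 product=1
t=3: arr=0 -> substrate=0 bound=2 product=1
t=4: arr=0 -> substrate=0 bound=0 product=3
t=5: arr=1 -> substrate=0 bound=1 product=3
t=6: arr=0 -> substrate=0 bound=1 product=3
t=7: arr=0 -> substrate=0 bound=0 product=4
t=8: arr=3 -> substrate=0 bound=3 product=4
t=9: arr=3 -> substrate=3 bound=3 product=4
t=10: arr=2 -> substrate=2 bound=3 product=7
t=11: arr=0 -> substrate=2 bound=3 product=7
t=12: arr=2 -> substrate=1 bound=3 product=10

Answer: 10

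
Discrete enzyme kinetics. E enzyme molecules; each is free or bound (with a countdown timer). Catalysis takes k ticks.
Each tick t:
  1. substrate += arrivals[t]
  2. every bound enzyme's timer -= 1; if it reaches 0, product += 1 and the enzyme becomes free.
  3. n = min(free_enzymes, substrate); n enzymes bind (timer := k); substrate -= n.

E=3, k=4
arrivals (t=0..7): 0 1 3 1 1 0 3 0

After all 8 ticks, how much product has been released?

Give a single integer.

t=0: arr=0 -> substrate=0 bound=0 product=0
t=1: arr=1 -> substrate=0 bound=1 product=0
t=2: arr=3 -> substrate=1 bound=3 product=0
t=3: arr=1 -> substrate=2 bound=3 product=0
t=4: arr=1 -> substrate=3 bound=3 product=0
t=5: arr=0 -> substrate=2 bound=3 product=1
t=6: arr=3 -> substrate=3 bound=3 product=3
t=7: arr=0 -> substrate=3 bound=3 product=3

Answer: 3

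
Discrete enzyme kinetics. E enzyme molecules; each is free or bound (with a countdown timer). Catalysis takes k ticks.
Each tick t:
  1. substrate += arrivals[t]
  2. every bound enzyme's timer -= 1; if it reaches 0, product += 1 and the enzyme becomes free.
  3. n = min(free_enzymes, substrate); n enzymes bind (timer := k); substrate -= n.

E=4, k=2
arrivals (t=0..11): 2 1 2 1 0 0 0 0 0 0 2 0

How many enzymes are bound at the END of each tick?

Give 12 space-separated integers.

t=0: arr=2 -> substrate=0 bound=2 product=0
t=1: arr=1 -> substrate=0 bound=3 product=0
t=2: arr=2 -> substrate=0 bound=3 product=2
t=3: arr=1 -> substrate=0 bound=3 product=3
t=4: arr=0 -> substrate=0 bound=1 product=5
t=5: arr=0 -> substrate=0 bound=0 product=6
t=6: arr=0 -> substrate=0 bound=0 product=6
t=7: arr=0 -> substrate=0 bound=0 product=6
t=8: arr=0 -> substrate=0 bound=0 product=6
t=9: arr=0 -> substrate=0 bound=0 product=6
t=10: arr=2 -> substrate=0 bound=2 product=6
t=11: arr=0 -> substrate=0 bound=2 product=6

Answer: 2 3 3 3 1 0 0 0 0 0 2 2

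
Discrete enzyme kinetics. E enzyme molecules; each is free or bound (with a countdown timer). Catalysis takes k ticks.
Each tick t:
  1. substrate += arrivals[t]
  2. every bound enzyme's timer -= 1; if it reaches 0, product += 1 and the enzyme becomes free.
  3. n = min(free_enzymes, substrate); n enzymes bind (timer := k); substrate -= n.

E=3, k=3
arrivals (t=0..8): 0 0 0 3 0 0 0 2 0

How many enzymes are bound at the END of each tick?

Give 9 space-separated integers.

t=0: arr=0 -> substrate=0 bound=0 product=0
t=1: arr=0 -> substrate=0 bound=0 product=0
t=2: arr=0 -> substrate=0 bound=0 product=0
t=3: arr=3 -> substrate=0 bound=3 product=0
t=4: arr=0 -> substrate=0 bound=3 product=0
t=5: arr=0 -> substrate=0 bound=3 product=0
t=6: arr=0 -> substrate=0 bound=0 product=3
t=7: arr=2 -> substrate=0 bound=2 product=3
t=8: arr=0 -> substrate=0 bound=2 product=3

Answer: 0 0 0 3 3 3 0 2 2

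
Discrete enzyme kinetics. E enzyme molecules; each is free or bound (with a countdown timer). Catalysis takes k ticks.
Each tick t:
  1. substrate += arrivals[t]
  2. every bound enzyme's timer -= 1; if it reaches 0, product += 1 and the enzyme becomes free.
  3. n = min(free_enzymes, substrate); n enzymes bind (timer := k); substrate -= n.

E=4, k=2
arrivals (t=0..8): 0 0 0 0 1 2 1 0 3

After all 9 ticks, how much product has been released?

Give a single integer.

Answer: 4

Derivation:
t=0: arr=0 -> substrate=0 bound=0 product=0
t=1: arr=0 -> substrate=0 bound=0 product=0
t=2: arr=0 -> substrate=0 bound=0 product=0
t=3: arr=0 -> substrate=0 bound=0 product=0
t=4: arr=1 -> substrate=0 bound=1 product=0
t=5: arr=2 -> substrate=0 bound=3 product=0
t=6: arr=1 -> substrate=0 bound=3 product=1
t=7: arr=0 -> substrate=0 bound=1 product=3
t=8: arr=3 -> substrate=0 bound=3 product=4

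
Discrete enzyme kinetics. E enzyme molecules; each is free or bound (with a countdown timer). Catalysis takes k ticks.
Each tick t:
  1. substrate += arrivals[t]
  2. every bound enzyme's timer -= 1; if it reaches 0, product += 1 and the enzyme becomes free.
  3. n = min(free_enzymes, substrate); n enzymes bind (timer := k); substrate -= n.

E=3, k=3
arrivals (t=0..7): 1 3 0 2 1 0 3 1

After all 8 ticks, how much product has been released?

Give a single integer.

t=0: arr=1 -> substrate=0 bound=1 product=0
t=1: arr=3 -> substrate=1 bound=3 product=0
t=2: arr=0 -> substrate=1 bound=3 product=0
t=3: arr=2 -> substrate=2 bound=3 product=1
t=4: arr=1 -> substrate=1 bound=3 product=3
t=5: arr=0 -> substrate=1 bound=3 product=3
t=6: arr=3 -> substrate=3 bound=3 product=4
t=7: arr=1 -> substrate=2 bound=3 product=6

Answer: 6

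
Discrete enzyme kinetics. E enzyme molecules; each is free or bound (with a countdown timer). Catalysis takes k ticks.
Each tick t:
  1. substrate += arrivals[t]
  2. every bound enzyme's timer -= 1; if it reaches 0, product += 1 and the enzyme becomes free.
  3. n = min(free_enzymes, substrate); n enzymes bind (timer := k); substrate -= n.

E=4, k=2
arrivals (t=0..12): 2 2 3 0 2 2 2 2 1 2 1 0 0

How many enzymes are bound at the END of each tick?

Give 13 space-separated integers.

Answer: 2 4 4 3 3 4 4 4 3 3 3 1 0

Derivation:
t=0: arr=2 -> substrate=0 bound=2 product=0
t=1: arr=2 -> substrate=0 bound=4 product=0
t=2: arr=3 -> substrate=1 bound=4 product=2
t=3: arr=0 -> substrate=0 bound=3 product=4
t=4: arr=2 -> substrate=0 bound=3 product=6
t=5: arr=2 -> substrate=0 bound=4 product=7
t=6: arr=2 -> substrate=0 bound=4 product=9
t=7: arr=2 -> substrate=0 bound=4 product=11
t=8: arr=1 -> substrate=0 bound=3 product=13
t=9: arr=2 -> substrate=0 bound=3 product=15
t=10: arr=1 -> substrate=0 bound=3 product=16
t=11: arr=0 -> substrate=0 bound=1 product=18
t=12: arr=0 -> substrate=0 bound=0 product=19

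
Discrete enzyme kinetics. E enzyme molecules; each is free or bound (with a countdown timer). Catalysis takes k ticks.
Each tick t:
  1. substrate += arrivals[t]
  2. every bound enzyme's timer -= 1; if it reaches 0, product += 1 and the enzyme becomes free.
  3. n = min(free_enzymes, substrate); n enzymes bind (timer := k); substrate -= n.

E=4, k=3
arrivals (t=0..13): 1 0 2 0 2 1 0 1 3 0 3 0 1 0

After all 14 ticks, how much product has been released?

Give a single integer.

t=0: arr=1 -> substrate=0 bound=1 product=0
t=1: arr=0 -> substrate=0 bound=1 product=0
t=2: arr=2 -> substrate=0 bound=3 product=0
t=3: arr=0 -> substrate=0 bound=2 product=1
t=4: arr=2 -> substrate=0 bound=4 product=1
t=5: arr=1 -> substrate=0 bound=3 product=3
t=6: arr=0 -> substrate=0 bound=3 product=3
t=7: arr=1 -> substrate=0 bound=2 product=5
t=8: arr=3 -> substrate=0 bound=4 product=6
t=9: arr=0 -> substrate=0 bound=4 product=6
t=10: arr=3 -> substrate=2 bound=4 product=7
t=11: arr=0 -> substrate=0 bound=3 product=10
t=12: arr=1 -> substrate=0 bound=4 product=10
t=13: arr=0 -> substrate=0 bound=3 product=11

Answer: 11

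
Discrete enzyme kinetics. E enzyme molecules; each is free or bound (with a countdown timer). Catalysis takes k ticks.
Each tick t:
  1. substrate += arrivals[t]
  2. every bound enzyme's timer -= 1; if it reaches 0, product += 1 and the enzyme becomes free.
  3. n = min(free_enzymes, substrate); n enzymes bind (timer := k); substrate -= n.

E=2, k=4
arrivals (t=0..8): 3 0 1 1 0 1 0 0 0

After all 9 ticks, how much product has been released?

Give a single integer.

Answer: 4

Derivation:
t=0: arr=3 -> substrate=1 bound=2 product=0
t=1: arr=0 -> substrate=1 bound=2 product=0
t=2: arr=1 -> substrate=2 bound=2 product=0
t=3: arr=1 -> substrate=3 bound=2 product=0
t=4: arr=0 -> substrate=1 bound=2 product=2
t=5: arr=1 -> substrate=2 bound=2 product=2
t=6: arr=0 -> substrate=2 bound=2 product=2
t=7: arr=0 -> substrate=2 bound=2 product=2
t=8: arr=0 -> substrate=0 bound=2 product=4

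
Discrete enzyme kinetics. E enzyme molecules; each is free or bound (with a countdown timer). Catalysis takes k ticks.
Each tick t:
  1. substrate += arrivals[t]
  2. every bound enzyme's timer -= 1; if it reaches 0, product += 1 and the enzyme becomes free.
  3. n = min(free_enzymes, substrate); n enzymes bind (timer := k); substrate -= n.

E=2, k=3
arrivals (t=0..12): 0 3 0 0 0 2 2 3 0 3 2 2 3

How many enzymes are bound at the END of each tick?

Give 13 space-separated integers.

t=0: arr=0 -> substrate=0 bound=0 product=0
t=1: arr=3 -> substrate=1 bound=2 product=0
t=2: arr=0 -> substrate=1 bound=2 product=0
t=3: arr=0 -> substrate=1 bound=2 product=0
t=4: arr=0 -> substrate=0 bound=1 product=2
t=5: arr=2 -> substrate=1 bound=2 product=2
t=6: arr=2 -> substrate=3 bound=2 product=2
t=7: arr=3 -> substrate=5 bound=2 product=3
t=8: arr=0 -> substrate=4 bound=2 product=4
t=9: arr=3 -> substrate=7 bound=2 product=4
t=10: arr=2 -> substrate=8 bound=2 product=5
t=11: arr=2 -> substrate=9 bound=2 product=6
t=12: arr=3 -> substrate=12 bound=2 product=6

Answer: 0 2 2 2 1 2 2 2 2 2 2 2 2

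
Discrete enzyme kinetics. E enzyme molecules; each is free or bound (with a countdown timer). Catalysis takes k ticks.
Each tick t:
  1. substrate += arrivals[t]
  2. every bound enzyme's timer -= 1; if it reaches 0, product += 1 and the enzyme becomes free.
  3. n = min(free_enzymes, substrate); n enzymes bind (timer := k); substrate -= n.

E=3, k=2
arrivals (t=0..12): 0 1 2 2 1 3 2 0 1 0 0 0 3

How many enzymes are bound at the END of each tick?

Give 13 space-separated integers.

Answer: 0 1 3 3 3 3 3 3 3 2 0 0 3

Derivation:
t=0: arr=0 -> substrate=0 bound=0 product=0
t=1: arr=1 -> substrate=0 bound=1 product=0
t=2: arr=2 -> substrate=0 bound=3 product=0
t=3: arr=2 -> substrate=1 bound=3 product=1
t=4: arr=1 -> substrate=0 bound=3 product=3
t=5: arr=3 -> substrate=2 bound=3 product=4
t=6: arr=2 -> substrate=2 bound=3 product=6
t=7: arr=0 -> substrate=1 bound=3 product=7
t=8: arr=1 -> substrate=0 bound=3 product=9
t=9: arr=0 -> substrate=0 bound=2 product=10
t=10: arr=0 -> substrate=0 bound=0 product=12
t=11: arr=0 -> substrate=0 bound=0 product=12
t=12: arr=3 -> substrate=0 bound=3 product=12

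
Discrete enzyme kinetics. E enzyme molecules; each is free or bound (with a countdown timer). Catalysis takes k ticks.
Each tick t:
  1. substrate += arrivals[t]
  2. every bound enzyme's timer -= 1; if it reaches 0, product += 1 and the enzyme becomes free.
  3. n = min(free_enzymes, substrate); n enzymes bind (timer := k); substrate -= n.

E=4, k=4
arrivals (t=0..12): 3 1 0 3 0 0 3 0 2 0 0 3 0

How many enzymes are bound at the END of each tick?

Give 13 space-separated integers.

t=0: arr=3 -> substrate=0 bound=3 product=0
t=1: arr=1 -> substrate=0 bound=4 product=0
t=2: arr=0 -> substrate=0 bound=4 product=0
t=3: arr=3 -> substrate=3 bound=4 product=0
t=4: arr=0 -> substrate=0 bound=4 product=3
t=5: arr=0 -> substrate=0 bound=3 product=4
t=6: arr=3 -> substrate=2 bound=4 product=4
t=7: arr=0 -> substrate=2 bound=4 product=4
t=8: arr=2 -> substrate=1 bound=4 product=7
t=9: arr=0 -> substrate=1 bound=4 product=7
t=10: arr=0 -> substrate=0 bound=4 product=8
t=11: arr=3 -> substrate=3 bound=4 product=8
t=12: arr=0 -> substrate=0 bound=4 product=11

Answer: 3 4 4 4 4 3 4 4 4 4 4 4 4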